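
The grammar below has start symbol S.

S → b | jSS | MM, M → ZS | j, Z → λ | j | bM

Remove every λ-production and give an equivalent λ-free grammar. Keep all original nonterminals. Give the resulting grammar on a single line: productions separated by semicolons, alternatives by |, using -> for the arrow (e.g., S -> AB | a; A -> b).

S -> b | MM | jSS; M -> S | j | ZS; Z -> j | bM

Nullable set: {Z}.
M -> ZS: Z nullable, giving S | ZS.
Drop Z -> λ.
Unchanged (no nullable symbols): S -> MM; S -> b; S -> jSS; M -> j; Z -> bM; Z -> j.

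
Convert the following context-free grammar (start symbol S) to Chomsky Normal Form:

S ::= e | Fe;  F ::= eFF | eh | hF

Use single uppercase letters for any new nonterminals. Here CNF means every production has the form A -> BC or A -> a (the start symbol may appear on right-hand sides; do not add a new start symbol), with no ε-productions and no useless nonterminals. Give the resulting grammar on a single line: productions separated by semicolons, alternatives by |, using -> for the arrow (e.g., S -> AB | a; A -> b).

S -> e | FA; A -> e; B -> h; C -> FF; F -> AB | AC | BF

No ε-productions.
No unit productions to eliminate.
TERM: introduce A -> e, B -> h and substitute in every rule of length ≥2.
BIN: F -> AFF becomes F -> AC, C -> FF.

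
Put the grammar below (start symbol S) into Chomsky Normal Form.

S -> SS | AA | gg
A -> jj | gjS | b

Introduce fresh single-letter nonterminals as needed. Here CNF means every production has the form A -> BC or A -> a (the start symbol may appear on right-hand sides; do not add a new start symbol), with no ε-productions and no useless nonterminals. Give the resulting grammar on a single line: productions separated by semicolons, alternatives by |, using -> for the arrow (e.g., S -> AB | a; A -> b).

No ε-productions.
No unit productions to eliminate.
TERM: introduce B -> g, C -> j and substitute in every rule of length ≥2.
BIN: A -> BCS becomes A -> BD, D -> CS.

S -> AA | BB | SS; A -> b | BD | CC; B -> g; C -> j; D -> CS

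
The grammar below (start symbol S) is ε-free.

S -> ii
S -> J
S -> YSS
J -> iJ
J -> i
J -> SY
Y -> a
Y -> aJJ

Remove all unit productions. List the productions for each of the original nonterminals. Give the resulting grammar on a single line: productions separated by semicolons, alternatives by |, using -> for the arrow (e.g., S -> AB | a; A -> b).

Unit productions: S->J.
Unit pairs (A ⇒* B via units): (S,J).
S: inherits non-unit rules of {J, S} → SY | YSS | i | iJ | ii.
J: inherits non-unit rules of {J} → SY | i | iJ.
Y: inherits non-unit rules of {Y} → a | aJJ.

S -> i | SY | iJ | ii | YSS; J -> i | SY | iJ; Y -> a | aJJ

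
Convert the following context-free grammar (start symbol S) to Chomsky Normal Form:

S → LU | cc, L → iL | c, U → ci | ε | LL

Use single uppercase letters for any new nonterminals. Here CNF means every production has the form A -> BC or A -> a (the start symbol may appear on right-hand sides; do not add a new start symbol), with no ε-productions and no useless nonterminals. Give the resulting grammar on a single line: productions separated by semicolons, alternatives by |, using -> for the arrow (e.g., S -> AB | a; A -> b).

S -> c | AL | BB | LU; A -> i; B -> c; L -> c | AL; U -> BA | LL

Nullable: {U}; after ε-elimination: S -> L | LU | cc; L -> c | iL; U -> LL | ci.
After unit-elimination: S -> c | LU | cc | iL; L -> c | iL; U -> LL | ci.
TERM: introduce B -> c, A -> i and substitute in every rule of length ≥2.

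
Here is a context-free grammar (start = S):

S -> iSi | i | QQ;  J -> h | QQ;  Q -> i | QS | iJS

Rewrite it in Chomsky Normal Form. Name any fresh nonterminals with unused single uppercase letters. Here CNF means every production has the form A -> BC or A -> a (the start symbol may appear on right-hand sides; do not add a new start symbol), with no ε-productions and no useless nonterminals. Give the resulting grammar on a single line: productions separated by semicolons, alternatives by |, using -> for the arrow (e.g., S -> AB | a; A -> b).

S -> i | AC | QQ; A -> i; B -> JS; C -> SA; J -> h | QQ; Q -> i | AB | QS

No ε-productions.
No unit productions to eliminate.
TERM: introduce A -> i and substitute in every rule of length ≥2.
BIN: Q -> AJS becomes Q -> AB, B -> JS; S -> ASA becomes S -> AC, C -> SA.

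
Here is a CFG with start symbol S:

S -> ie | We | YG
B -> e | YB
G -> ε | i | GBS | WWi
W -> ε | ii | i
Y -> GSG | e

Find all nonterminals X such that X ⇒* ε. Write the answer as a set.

Directly nullable (have an ε-rule): {G, W}.
Not nullable: B, S, Y — each has a terminal in every rule's right-hand side or depends on a non-nullable symbol.

{G, W}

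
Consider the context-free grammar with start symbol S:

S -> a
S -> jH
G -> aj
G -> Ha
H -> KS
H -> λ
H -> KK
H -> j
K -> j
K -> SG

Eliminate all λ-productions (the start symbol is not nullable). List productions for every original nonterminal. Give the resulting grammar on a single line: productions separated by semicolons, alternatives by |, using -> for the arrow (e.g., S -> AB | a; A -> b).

Nullable set: {H}.
S -> jH: H nullable, giving j | jH.
G -> Ha: H nullable, giving Ha | a.
Drop H -> λ.
Unchanged (no nullable symbols): S -> a; G -> aj; H -> KK; H -> KS; H -> j; K -> SG; K -> j.

S -> a | j | jH; G -> a | Ha | aj; H -> j | KK | KS; K -> j | SG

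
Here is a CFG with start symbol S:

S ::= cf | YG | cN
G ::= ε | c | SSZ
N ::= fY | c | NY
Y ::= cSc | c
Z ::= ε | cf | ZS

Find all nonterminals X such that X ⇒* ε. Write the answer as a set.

{G, Z}

Directly nullable (have an ε-rule): {G, Z}.
Not nullable: N, S, Y — each has a terminal in every rule's right-hand side or depends on a non-nullable symbol.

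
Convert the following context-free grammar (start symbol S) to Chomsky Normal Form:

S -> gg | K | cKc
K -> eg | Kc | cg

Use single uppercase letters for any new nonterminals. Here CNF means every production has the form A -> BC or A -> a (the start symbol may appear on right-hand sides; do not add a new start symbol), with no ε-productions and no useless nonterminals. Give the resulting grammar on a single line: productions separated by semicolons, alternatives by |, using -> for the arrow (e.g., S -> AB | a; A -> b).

S -> AB | AD | BB | CB | KA; A -> c; B -> g; C -> e; D -> KA; K -> AB | CB | KA

No ε-productions.
After unit-elimination: S -> Kc | cg | eg | gg | cKc; K -> Kc | cg | eg.
TERM: introduce A -> c, C -> e, B -> g and substitute in every rule of length ≥2.
BIN: S -> AKA becomes S -> AD, D -> KA.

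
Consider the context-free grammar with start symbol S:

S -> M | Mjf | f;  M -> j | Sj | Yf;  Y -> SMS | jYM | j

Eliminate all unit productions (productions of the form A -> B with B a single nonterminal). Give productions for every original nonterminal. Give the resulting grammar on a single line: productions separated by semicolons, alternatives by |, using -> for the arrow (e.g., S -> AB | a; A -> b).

S -> f | j | Sj | Yf | Mjf; M -> j | Sj | Yf; Y -> j | SMS | jYM

Unit productions: S->M.
Unit pairs (A ⇒* B via units): (S,M).
S: inherits non-unit rules of {M, S} → Mjf | Sj | Yf | f | j.
M: inherits non-unit rules of {M} → Sj | Yf | j.
Y: inherits non-unit rules of {Y} → SMS | j | jYM.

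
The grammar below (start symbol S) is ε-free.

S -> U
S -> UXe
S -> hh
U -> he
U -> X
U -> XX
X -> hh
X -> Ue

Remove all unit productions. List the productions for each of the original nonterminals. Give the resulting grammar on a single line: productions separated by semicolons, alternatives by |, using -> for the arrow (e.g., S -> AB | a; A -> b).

S -> Ue | XX | he | hh | UXe; U -> Ue | XX | he | hh; X -> Ue | hh

Unit productions: S->U, U->X.
Unit pairs (A ⇒* B via units): (S,U), (S,X), (U,X).
S: inherits non-unit rules of {S, U, X} → UXe | Ue | XX | he | hh.
U: inherits non-unit rules of {U, X} → Ue | XX | he | hh.
X: inherits non-unit rules of {X} → Ue | hh.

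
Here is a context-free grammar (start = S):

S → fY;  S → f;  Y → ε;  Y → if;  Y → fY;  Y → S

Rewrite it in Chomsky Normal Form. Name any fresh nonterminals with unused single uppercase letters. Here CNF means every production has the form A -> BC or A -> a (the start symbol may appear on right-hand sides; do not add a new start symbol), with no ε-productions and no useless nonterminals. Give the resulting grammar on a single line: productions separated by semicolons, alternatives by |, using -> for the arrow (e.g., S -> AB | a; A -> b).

S -> f | AY; A -> f; B -> i; Y -> f | AY | BA

Nullable: {Y}; after ε-elimination: S -> f | fY; Y -> S | f | fY | if.
After unit-elimination: S -> f | fY; Y -> f | fY | if.
TERM: introduce A -> f, B -> i and substitute in every rule of length ≥2.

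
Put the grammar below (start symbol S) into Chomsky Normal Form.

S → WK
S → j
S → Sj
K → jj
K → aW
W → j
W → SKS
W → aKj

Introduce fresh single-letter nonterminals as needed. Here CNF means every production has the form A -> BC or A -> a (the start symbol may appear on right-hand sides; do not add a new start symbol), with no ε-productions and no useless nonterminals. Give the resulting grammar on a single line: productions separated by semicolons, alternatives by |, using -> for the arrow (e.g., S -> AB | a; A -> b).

S -> j | SB | WK; A -> a; B -> j; C -> KB; D -> KS; K -> AW | BB; W -> j | AC | SD

No ε-productions.
No unit productions to eliminate.
TERM: introduce A -> a, B -> j and substitute in every rule of length ≥2.
BIN: W -> AKB becomes W -> AC, C -> KB; W -> SKS becomes W -> SD, D -> KS.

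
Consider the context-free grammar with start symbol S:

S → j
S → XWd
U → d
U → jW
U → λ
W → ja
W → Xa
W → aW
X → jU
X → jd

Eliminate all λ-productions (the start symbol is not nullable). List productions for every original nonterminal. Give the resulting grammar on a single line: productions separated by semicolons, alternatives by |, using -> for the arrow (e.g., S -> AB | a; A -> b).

Nullable set: {U}.
Drop U -> λ.
X -> jU: U nullable, giving j | jU.
Unchanged (no nullable symbols): S -> XWd; S -> j; U -> d; U -> jW; W -> Xa; W -> aW; W -> ja; X -> jd.

S -> j | XWd; U -> d | jW; W -> Xa | aW | ja; X -> j | jU | jd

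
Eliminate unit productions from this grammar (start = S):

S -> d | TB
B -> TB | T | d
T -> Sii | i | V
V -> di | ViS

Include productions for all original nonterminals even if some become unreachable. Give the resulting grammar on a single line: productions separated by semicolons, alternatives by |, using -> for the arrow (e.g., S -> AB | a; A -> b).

S -> d | TB; B -> d | i | TB | di | Sii | ViS; T -> i | di | Sii | ViS; V -> di | ViS

Unit productions: B->T, T->V.
Unit pairs (A ⇒* B via units): (B,T), (B,V), (T,V).
S: inherits non-unit rules of {S} → TB | d.
B: inherits non-unit rules of {B, T, V} → Sii | TB | ViS | d | di | i.
T: inherits non-unit rules of {T, V} → Sii | ViS | di | i.
V: inherits non-unit rules of {V} → ViS | di.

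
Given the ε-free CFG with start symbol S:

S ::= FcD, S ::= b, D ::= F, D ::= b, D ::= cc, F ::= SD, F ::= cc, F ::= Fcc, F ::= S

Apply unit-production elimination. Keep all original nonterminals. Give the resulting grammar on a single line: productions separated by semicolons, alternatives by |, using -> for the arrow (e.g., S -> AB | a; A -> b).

Unit productions: D->F, F->S.
Unit pairs (A ⇒* B via units): (D,F), (D,S), (F,S).
S: inherits non-unit rules of {S} → FcD | b.
D: inherits non-unit rules of {D, F, S} → FcD | Fcc | SD | b | cc.
F: inherits non-unit rules of {F, S} → FcD | Fcc | SD | b | cc.

S -> b | FcD; D -> b | SD | cc | FcD | Fcc; F -> b | SD | cc | FcD | Fcc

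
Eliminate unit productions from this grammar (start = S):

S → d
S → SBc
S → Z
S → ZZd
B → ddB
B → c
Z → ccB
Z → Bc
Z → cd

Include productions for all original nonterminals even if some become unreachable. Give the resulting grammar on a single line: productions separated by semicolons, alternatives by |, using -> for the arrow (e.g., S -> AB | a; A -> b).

Unit productions: S->Z.
Unit pairs (A ⇒* B via units): (S,Z).
S: inherits non-unit rules of {S, Z} → Bc | SBc | ZZd | ccB | cd | d.
B: inherits non-unit rules of {B} → c | ddB.
Z: inherits non-unit rules of {Z} → Bc | ccB | cd.

S -> d | Bc | cd | SBc | ZZd | ccB; B -> c | ddB; Z -> Bc | cd | ccB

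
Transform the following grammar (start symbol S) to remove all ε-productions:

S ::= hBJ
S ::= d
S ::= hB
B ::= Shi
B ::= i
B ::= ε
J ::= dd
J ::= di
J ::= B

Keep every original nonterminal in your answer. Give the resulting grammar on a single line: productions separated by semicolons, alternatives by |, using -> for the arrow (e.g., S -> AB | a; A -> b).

Nullable set: {B, J}.
S -> hB: B nullable, giving h | hB.
S -> hBJ: B, J nullable, giving h | hB | hBJ | hJ.
Drop B -> ε.
J -> B: B nullable, giving B.
Unchanged (no nullable symbols): S -> d; B -> Shi; B -> i; J -> dd; J -> di.

S -> d | h | hB | hJ | hBJ; B -> i | Shi; J -> B | dd | di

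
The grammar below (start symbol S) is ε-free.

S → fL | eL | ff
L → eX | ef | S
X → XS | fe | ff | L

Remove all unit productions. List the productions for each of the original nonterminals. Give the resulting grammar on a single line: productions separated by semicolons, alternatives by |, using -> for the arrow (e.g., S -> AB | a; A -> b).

S -> eL | fL | ff; L -> eL | eX | ef | fL | ff; X -> XS | eL | eX | ef | fL | fe | ff

Unit productions: L->S, X->L.
Unit pairs (A ⇒* B via units): (L,S), (X,L), (X,S).
S: inherits non-unit rules of {S} → eL | fL | ff.
L: inherits non-unit rules of {L, S} → eL | eX | ef | fL | ff.
X: inherits non-unit rules of {L, S, X} → XS | eL | eX | ef | fL | fe | ff.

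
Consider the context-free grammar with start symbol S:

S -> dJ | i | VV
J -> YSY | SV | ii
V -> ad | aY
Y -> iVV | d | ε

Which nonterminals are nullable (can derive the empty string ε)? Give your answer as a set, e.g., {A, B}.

{Y}

Directly nullable (have an ε-rule): {Y}.
Not nullable: J, S, V — each has a terminal in every rule's right-hand side or depends on a non-nullable symbol.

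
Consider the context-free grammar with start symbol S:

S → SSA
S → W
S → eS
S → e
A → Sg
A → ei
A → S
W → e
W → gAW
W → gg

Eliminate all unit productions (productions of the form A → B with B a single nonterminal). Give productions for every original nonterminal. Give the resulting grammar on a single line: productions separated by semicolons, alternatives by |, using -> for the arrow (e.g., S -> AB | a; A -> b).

Unit productions: A->S, S->W.
Unit pairs (A ⇒* B via units): (A,S), (A,W), (S,W).
S: inherits non-unit rules of {S, W} → SSA | e | eS | gAW | gg.
A: inherits non-unit rules of {A, S, W} → SSA | Sg | e | eS | ei | gAW | gg.
W: inherits non-unit rules of {W} → e | gAW | gg.

S -> e | eS | gg | SSA | gAW; A -> e | Sg | eS | ei | gg | SSA | gAW; W -> e | gg | gAW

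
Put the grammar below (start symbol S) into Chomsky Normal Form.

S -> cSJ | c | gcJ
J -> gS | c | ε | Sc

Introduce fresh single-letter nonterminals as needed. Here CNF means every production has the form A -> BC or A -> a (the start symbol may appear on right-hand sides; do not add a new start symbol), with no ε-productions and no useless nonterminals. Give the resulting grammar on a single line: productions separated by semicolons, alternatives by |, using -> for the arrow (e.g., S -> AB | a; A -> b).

S -> c | AC | AS | BA | BD; A -> c; B -> g; C -> SJ; D -> AJ; J -> c | BS | SA

Nullable: {J}; after ε-elimination: S -> c | cS | gc | cSJ | gcJ; J -> c | Sc | gS.
No unit productions to eliminate.
TERM: introduce A -> c, B -> g and substitute in every rule of length ≥2.
BIN: S -> ASJ becomes S -> AC, C -> SJ; S -> BAJ becomes S -> BD, D -> AJ.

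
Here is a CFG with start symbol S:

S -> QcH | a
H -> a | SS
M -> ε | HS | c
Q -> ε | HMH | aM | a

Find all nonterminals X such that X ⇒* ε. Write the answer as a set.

{M, Q}

Directly nullable (have an ε-rule): {M, Q}.
Not nullable: H, S — each has a terminal in every rule's right-hand side or depends on a non-nullable symbol.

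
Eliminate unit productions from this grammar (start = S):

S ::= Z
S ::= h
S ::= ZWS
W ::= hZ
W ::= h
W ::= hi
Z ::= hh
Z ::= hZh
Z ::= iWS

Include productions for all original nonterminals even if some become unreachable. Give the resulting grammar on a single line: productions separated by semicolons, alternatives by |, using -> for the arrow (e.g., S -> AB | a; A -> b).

S -> h | hh | ZWS | hZh | iWS; W -> h | hZ | hi; Z -> hh | hZh | iWS

Unit productions: S->Z.
Unit pairs (A ⇒* B via units): (S,Z).
S: inherits non-unit rules of {S, Z} → ZWS | h | hZh | hh | iWS.
W: inherits non-unit rules of {W} → h | hZ | hi.
Z: inherits non-unit rules of {Z} → hZh | hh | iWS.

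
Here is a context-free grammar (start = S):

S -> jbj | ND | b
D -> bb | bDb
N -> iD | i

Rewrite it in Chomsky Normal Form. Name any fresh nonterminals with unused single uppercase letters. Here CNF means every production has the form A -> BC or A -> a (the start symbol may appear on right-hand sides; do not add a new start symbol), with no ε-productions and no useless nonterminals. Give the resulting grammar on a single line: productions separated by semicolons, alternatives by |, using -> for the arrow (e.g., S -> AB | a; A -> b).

No ε-productions.
No unit productions to eliminate.
TERM: introduce A -> b, B -> i, C -> j and substitute in every rule of length ≥2.
BIN: D -> ADA becomes D -> AE, E -> DA; S -> CAC becomes S -> CF, F -> AC.

S -> b | CF | ND; A -> b; B -> i; C -> j; D -> AA | AE; E -> DA; F -> AC; N -> i | BD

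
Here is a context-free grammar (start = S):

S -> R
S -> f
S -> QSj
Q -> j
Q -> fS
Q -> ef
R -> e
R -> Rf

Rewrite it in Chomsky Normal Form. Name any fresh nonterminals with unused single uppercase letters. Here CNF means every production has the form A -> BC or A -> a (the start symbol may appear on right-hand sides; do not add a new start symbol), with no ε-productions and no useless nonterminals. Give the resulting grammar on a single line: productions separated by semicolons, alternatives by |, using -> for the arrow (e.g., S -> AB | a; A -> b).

No ε-productions.
After unit-elimination: S -> e | f | Rf | QSj; Q -> j | ef | fS; R -> e | Rf.
TERM: introduce A -> e, B -> f, C -> j and substitute in every rule of length ≥2.
BIN: S -> QSC becomes S -> QD, D -> SC.

S -> e | f | QD | RB; A -> e; B -> f; C -> j; D -> SC; Q -> j | AB | BS; R -> e | RB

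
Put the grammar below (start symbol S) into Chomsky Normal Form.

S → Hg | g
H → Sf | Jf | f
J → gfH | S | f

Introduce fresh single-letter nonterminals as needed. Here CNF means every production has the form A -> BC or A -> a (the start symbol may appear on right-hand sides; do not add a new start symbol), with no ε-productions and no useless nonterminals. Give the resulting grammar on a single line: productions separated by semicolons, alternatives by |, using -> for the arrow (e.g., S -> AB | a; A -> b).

S -> g | HB; A -> f; B -> g; C -> AH; H -> f | JA | SA; J -> f | g | BC | HB

No ε-productions.
After unit-elimination: S -> g | Hg; H -> f | Jf | Sf; J -> f | g | Hg | gfH.
TERM: introduce A -> f, B -> g and substitute in every rule of length ≥2.
BIN: J -> BAH becomes J -> BC, C -> AH.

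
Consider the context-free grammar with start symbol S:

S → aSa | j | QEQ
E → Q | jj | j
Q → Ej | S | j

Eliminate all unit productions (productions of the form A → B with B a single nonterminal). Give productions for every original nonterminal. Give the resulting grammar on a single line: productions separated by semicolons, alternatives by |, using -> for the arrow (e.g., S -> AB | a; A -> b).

Unit productions: E->Q, Q->S.
Unit pairs (A ⇒* B via units): (E,Q), (E,S), (Q,S).
S: inherits non-unit rules of {S} → QEQ | aSa | j.
E: inherits non-unit rules of {E, Q, S} → Ej | QEQ | aSa | j | jj.
Q: inherits non-unit rules of {Q, S} → Ej | QEQ | aSa | j.

S -> j | QEQ | aSa; E -> j | Ej | jj | QEQ | aSa; Q -> j | Ej | QEQ | aSa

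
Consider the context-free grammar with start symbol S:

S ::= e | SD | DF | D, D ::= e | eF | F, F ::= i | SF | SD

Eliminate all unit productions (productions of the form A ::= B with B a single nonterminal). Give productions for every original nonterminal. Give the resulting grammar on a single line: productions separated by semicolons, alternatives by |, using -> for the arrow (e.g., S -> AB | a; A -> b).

S -> e | i | DF | SD | SF | eF; D -> e | i | SD | SF | eF; F -> i | SD | SF

Unit productions: D->F, S->D.
Unit pairs (A ⇒* B via units): (D,F), (S,D), (S,F).
S: inherits non-unit rules of {D, F, S} → DF | SD | SF | e | eF | i.
D: inherits non-unit rules of {D, F} → SD | SF | e | eF | i.
F: inherits non-unit rules of {F} → SD | SF | i.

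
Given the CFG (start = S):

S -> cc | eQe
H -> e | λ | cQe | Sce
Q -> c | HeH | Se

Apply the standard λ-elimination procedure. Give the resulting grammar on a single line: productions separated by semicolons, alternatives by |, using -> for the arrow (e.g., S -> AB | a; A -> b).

Nullable set: {H}.
Drop H -> λ.
Q -> HeH: H, H nullable, giving He | HeH | e | eH.
Unchanged (no nullable symbols): S -> cc; S -> eQe; H -> Sce; H -> cQe; H -> e; Q -> Se; Q -> c.

S -> cc | eQe; H -> e | Sce | cQe; Q -> c | e | He | Se | eH | HeH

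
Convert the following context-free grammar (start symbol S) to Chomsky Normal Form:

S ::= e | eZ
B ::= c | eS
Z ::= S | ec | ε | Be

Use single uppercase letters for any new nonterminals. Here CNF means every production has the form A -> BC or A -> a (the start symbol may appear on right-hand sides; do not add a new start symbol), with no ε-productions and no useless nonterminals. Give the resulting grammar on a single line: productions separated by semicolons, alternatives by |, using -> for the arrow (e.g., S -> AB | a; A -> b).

S -> e | AZ; A -> e; B -> c | AS; C -> c; Z -> e | AC | AZ | BA

Nullable: {Z}; after ε-elimination: S -> e | eZ; B -> c | eS; Z -> S | Be | ec.
After unit-elimination: S -> e | eZ; B -> c | eS; Z -> e | Be | eZ | ec.
TERM: introduce C -> c, A -> e and substitute in every rule of length ≥2.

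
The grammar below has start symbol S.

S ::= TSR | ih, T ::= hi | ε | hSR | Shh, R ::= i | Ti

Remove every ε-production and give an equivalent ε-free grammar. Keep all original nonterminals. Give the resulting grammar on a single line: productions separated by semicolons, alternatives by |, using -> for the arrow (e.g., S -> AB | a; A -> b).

Nullable set: {T}.
S -> TSR: T nullable, giving SR | TSR.
R -> Ti: T nullable, giving Ti | i.
Drop T -> ε.
Unchanged (no nullable symbols): S -> ih; R -> i; T -> Shh; T -> hSR; T -> hi.

S -> SR | ih | TSR; R -> i | Ti; T -> hi | Shh | hSR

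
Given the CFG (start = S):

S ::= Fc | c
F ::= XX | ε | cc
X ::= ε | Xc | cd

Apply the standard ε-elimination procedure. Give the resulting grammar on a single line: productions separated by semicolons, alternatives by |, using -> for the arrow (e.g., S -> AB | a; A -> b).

Nullable set: {F, X}.
S -> Fc: F nullable, giving Fc | c.
Drop F -> ε.
F -> XX: X, X nullable, giving X | XX.
Drop X -> ε.
X -> Xc: X nullable, giving Xc | c.
Unchanged (no nullable symbols): S -> c; F -> cc; X -> cd.

S -> c | Fc; F -> X | XX | cc; X -> c | Xc | cd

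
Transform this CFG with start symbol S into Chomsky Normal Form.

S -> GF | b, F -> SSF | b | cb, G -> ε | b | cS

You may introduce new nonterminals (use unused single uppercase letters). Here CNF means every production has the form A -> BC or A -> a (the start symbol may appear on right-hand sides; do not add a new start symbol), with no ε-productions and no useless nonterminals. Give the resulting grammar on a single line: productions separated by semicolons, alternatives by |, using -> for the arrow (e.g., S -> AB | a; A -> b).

S -> b | AB | GF | SD; A -> c; B -> b; C -> SF; D -> SF; F -> b | AB | SC; G -> b | AS

Nullable: {G}; after ε-elimination: S -> F | b | GF; F -> b | cb | SSF; G -> b | cS.
After unit-elimination: S -> b | GF | cb | SSF; F -> b | cb | SSF; G -> b | cS.
TERM: introduce B -> b, A -> c and substitute in every rule of length ≥2.
BIN: F -> SSF becomes F -> SC, C -> SF; S -> SSF becomes S -> SD, D -> SF.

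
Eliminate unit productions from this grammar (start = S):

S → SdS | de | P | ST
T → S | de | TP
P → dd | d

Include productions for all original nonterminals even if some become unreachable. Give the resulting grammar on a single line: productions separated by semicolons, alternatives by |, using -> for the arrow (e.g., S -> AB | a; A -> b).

S -> d | ST | dd | de | SdS; P -> d | dd; T -> d | ST | TP | dd | de | SdS

Unit productions: S->P, T->S.
Unit pairs (A ⇒* B via units): (S,P), (T,P), (T,S).
S: inherits non-unit rules of {P, S} → ST | SdS | d | dd | de.
P: inherits non-unit rules of {P} → d | dd.
T: inherits non-unit rules of {P, S, T} → ST | SdS | TP | d | dd | de.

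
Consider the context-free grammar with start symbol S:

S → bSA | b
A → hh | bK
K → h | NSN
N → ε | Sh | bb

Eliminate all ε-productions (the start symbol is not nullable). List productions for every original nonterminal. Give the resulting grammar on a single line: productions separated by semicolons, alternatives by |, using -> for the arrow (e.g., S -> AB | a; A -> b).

S -> b | bSA; A -> bK | hh; K -> S | h | NS | SN | NSN; N -> Sh | bb

Nullable set: {N}.
K -> NSN: N, N nullable, giving NS | NSN | S | SN.
Drop N -> ε.
Unchanged (no nullable symbols): S -> b; S -> bSA; A -> bK; A -> hh; K -> h; N -> Sh; N -> bb.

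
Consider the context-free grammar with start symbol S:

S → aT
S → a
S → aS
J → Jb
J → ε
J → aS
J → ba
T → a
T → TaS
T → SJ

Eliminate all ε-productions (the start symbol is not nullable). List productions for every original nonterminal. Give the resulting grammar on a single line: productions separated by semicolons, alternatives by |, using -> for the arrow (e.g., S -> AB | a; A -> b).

Nullable set: {J}.
Drop J -> ε.
J -> Jb: J nullable, giving Jb | b.
T -> SJ: J nullable, giving S | SJ.
Unchanged (no nullable symbols): S -> a; S -> aS; S -> aT; J -> aS; J -> ba; T -> TaS; T -> a.

S -> a | aS | aT; J -> b | Jb | aS | ba; T -> S | a | SJ | TaS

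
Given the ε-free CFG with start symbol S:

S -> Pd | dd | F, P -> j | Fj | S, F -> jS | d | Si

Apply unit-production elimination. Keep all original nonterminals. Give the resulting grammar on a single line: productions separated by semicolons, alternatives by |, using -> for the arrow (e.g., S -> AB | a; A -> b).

Unit productions: P->S, S->F.
Unit pairs (A ⇒* B via units): (P,F), (P,S), (S,F).
S: inherits non-unit rules of {F, S} → Pd | Si | d | dd | jS.
F: inherits non-unit rules of {F} → Si | d | jS.
P: inherits non-unit rules of {F, P, S} → Fj | Pd | Si | d | dd | j | jS.

S -> d | Pd | Si | dd | jS; F -> d | Si | jS; P -> d | j | Fj | Pd | Si | dd | jS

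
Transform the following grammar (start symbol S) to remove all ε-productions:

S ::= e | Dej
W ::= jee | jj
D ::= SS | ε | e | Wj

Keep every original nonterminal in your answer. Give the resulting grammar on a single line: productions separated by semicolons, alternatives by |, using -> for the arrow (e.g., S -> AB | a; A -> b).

S -> e | ej | Dej; D -> e | SS | Wj; W -> jj | jee

Nullable set: {D}.
S -> Dej: D nullable, giving Dej | ej.
Drop D -> ε.
Unchanged (no nullable symbols): S -> e; D -> SS; D -> Wj; D -> e; W -> jee; W -> jj.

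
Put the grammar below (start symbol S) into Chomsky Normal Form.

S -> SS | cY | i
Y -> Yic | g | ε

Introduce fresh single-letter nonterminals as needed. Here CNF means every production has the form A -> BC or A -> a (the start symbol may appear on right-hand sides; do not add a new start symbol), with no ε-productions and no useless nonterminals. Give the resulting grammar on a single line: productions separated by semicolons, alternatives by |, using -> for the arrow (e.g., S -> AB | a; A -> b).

S -> c | i | AY | SS; A -> c; B -> i; C -> BA; Y -> g | BA | YC

Nullable: {Y}; after ε-elimination: S -> c | i | SS | cY; Y -> g | ic | Yic.
No unit productions to eliminate.
TERM: introduce A -> c, B -> i and substitute in every rule of length ≥2.
BIN: Y -> YBA becomes Y -> YC, C -> BA.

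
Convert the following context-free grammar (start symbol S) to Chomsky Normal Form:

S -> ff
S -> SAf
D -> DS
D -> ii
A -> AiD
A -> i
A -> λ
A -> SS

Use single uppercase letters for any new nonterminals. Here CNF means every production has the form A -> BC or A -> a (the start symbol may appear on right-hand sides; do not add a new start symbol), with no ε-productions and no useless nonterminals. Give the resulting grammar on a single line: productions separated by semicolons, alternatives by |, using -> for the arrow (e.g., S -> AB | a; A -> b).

Nullable: {A}; after ε-elimination: S -> Sf | ff | SAf; A -> i | SS | iD | AiD; D -> DS | ii.
No unit productions to eliminate.
TERM: introduce C -> f, B -> i and substitute in every rule of length ≥2.
BIN: A -> ABD becomes A -> AE, E -> BD; S -> SAC becomes S -> SF, F -> AC.

S -> CC | SC | SF; A -> i | AE | BD | SS; B -> i; C -> f; D -> BB | DS; E -> BD; F -> AC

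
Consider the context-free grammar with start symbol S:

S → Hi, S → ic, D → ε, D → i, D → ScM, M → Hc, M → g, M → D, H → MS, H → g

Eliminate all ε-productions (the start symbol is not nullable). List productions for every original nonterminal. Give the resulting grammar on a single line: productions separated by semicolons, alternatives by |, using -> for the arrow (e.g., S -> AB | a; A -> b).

Nullable set: {D, M}.
Drop D -> ε.
D -> ScM: M nullable, giving Sc | ScM.
H -> MS: M nullable, giving MS | S.
M -> D: D nullable, giving D.
Unchanged (no nullable symbols): S -> Hi; S -> ic; D -> i; H -> g; M -> Hc; M -> g.

S -> Hi | ic; D -> i | Sc | ScM; H -> S | g | MS; M -> D | g | Hc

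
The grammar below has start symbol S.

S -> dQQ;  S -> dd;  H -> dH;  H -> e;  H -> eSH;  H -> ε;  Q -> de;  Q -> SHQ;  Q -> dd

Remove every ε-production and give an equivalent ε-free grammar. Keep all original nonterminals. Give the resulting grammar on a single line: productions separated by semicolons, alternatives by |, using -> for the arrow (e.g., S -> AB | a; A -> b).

Nullable set: {H}.
Drop H -> ε.
H -> dH: H nullable, giving d | dH.
H -> eSH: H nullable, giving eS | eSH.
Q -> SHQ: H nullable, giving SHQ | SQ.
Unchanged (no nullable symbols): S -> dQQ; S -> dd; H -> e; Q -> dd; Q -> de.

S -> dd | dQQ; H -> d | e | dH | eS | eSH; Q -> SQ | dd | de | SHQ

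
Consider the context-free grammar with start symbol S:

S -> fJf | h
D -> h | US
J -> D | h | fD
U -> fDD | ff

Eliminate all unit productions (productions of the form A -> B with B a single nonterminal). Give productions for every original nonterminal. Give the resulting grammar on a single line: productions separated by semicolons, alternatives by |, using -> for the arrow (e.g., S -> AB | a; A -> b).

Unit productions: J->D.
Unit pairs (A ⇒* B via units): (J,D).
S: inherits non-unit rules of {S} → fJf | h.
D: inherits non-unit rules of {D} → US | h.
J: inherits non-unit rules of {D, J} → US | fD | h.
U: inherits non-unit rules of {U} → fDD | ff.

S -> h | fJf; D -> h | US; J -> h | US | fD; U -> ff | fDD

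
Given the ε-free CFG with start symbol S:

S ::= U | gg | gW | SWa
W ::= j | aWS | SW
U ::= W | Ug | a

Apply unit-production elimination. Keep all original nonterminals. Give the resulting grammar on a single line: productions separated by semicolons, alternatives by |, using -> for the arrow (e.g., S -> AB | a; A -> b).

S -> a | j | SW | Ug | gW | gg | SWa | aWS; U -> a | j | SW | Ug | aWS; W -> j | SW | aWS

Unit productions: S->U, U->W.
Unit pairs (A ⇒* B via units): (S,U), (S,W), (U,W).
S: inherits non-unit rules of {S, U, W} → SW | SWa | Ug | a | aWS | gW | gg | j.
U: inherits non-unit rules of {U, W} → SW | Ug | a | aWS | j.
W: inherits non-unit rules of {W} → SW | aWS | j.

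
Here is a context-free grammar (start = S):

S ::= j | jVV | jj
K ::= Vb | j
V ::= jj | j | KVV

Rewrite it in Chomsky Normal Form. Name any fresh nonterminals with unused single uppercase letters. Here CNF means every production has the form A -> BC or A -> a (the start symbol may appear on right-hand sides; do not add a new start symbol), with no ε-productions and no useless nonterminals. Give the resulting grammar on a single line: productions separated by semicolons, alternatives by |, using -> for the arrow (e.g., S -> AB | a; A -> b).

S -> j | BB | BC; A -> b; B -> j; C -> VV; D -> VV; K -> j | VA; V -> j | BB | KD

No ε-productions.
No unit productions to eliminate.
TERM: introduce A -> b, B -> j and substitute in every rule of length ≥2.
BIN: S -> BVV becomes S -> BC, C -> VV; V -> KVV becomes V -> KD, D -> VV.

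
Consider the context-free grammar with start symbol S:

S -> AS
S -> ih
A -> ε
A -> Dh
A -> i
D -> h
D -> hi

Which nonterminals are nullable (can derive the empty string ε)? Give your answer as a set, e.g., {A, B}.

Directly nullable (have an ε-rule): {A}.
Not nullable: D, S — each has a terminal in every rule's right-hand side or depends on a non-nullable symbol.

{A}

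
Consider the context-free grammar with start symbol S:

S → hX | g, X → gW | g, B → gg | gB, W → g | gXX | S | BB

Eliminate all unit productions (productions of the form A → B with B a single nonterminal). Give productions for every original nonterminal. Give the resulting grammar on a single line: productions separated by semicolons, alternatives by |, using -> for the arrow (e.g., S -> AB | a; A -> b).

S -> g | hX; B -> gB | gg; W -> g | BB | hX | gXX; X -> g | gW

Unit productions: W->S.
Unit pairs (A ⇒* B via units): (W,S).
S: inherits non-unit rules of {S} → g | hX.
B: inherits non-unit rules of {B} → gB | gg.
W: inherits non-unit rules of {S, W} → BB | g | gXX | hX.
X: inherits non-unit rules of {X} → g | gW.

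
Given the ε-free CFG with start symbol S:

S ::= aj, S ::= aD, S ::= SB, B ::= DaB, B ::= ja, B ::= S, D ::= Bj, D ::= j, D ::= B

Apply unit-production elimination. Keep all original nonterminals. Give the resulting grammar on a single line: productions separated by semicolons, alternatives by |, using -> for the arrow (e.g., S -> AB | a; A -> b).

S -> SB | aD | aj; B -> SB | aD | aj | ja | DaB; D -> j | Bj | SB | aD | aj | ja | DaB

Unit productions: B->S, D->B.
Unit pairs (A ⇒* B via units): (B,S), (D,B), (D,S).
S: inherits non-unit rules of {S} → SB | aD | aj.
B: inherits non-unit rules of {B, S} → DaB | SB | aD | aj | ja.
D: inherits non-unit rules of {B, D, S} → Bj | DaB | SB | aD | aj | j | ja.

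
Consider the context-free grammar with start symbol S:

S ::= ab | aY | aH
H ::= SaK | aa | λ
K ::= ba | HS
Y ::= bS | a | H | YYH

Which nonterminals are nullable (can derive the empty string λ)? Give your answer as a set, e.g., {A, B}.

Directly nullable (have an ε-rule): {H}.
Y is nullable via Y -> H (every symbol on the right is already known nullable).
Not nullable: K, S — each has a terminal in every rule's right-hand side or depends on a non-nullable symbol.

{H, Y}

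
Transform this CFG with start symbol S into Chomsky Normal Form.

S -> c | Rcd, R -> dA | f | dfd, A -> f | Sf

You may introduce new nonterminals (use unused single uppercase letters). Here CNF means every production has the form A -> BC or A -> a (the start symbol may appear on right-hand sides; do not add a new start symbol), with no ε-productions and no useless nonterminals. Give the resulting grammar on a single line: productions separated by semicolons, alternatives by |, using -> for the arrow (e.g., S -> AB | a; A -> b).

No ε-productions.
No unit productions to eliminate.
TERM: introduce D -> c, C -> d, B -> f and substitute in every rule of length ≥2.
BIN: R -> CBC becomes R -> CE, E -> BC; S -> RDC becomes S -> RF, F -> DC.

S -> c | RF; A -> f | SB; B -> f; C -> d; D -> c; E -> BC; F -> DC; R -> f | CA | CE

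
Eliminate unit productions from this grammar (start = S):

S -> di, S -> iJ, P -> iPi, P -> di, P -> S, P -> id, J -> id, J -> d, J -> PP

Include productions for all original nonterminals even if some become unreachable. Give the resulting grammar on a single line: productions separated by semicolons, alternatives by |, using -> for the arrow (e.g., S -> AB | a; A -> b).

S -> di | iJ; J -> d | PP | id; P -> di | iJ | id | iPi

Unit productions: P->S.
Unit pairs (A ⇒* B via units): (P,S).
S: inherits non-unit rules of {S} → di | iJ.
J: inherits non-unit rules of {J} → PP | d | id.
P: inherits non-unit rules of {P, S} → di | iJ | iPi | id.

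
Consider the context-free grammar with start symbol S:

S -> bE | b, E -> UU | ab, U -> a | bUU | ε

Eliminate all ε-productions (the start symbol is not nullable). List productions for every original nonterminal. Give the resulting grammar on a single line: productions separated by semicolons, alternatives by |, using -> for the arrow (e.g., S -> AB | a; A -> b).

S -> b | bE; E -> U | UU | ab; U -> a | b | bU | bUU

Nullable set: {E, U}.
S -> bE: E nullable, giving b | bE.
E -> UU: U, U nullable, giving U | UU.
Drop U -> ε.
U -> bUU: U, U nullable, giving b | bU | bUU.
Unchanged (no nullable symbols): S -> b; E -> ab; U -> a.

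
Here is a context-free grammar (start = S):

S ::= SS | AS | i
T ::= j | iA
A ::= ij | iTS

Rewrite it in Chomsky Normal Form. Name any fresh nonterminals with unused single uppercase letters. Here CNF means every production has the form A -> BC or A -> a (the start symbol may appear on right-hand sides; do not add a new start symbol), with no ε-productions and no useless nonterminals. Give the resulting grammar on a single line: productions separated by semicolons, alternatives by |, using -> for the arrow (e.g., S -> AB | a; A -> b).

S -> i | AS | SS; A -> BC | BD; B -> i; C -> j; D -> TS; T -> j | BA

No ε-productions.
No unit productions to eliminate.
TERM: introduce B -> i, C -> j and substitute in every rule of length ≥2.
BIN: A -> BTS becomes A -> BD, D -> TS.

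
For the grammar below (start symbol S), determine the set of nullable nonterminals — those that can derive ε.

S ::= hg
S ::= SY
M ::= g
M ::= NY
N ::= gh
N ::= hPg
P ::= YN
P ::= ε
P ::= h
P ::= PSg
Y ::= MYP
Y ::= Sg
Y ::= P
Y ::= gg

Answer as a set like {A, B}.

Directly nullable (have an ε-rule): {P}.
Y is nullable via Y -> P (every symbol on the right is already known nullable).
Not nullable: M, N, S — each has a terminal in every rule's right-hand side or depends on a non-nullable symbol.

{P, Y}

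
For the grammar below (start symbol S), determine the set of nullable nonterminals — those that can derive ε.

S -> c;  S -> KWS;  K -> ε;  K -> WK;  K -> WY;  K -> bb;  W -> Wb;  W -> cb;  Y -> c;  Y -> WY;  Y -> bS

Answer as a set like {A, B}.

Directly nullable (have an ε-rule): {K}.
Not nullable: S, W, Y — each has a terminal in every rule's right-hand side or depends on a non-nullable symbol.

{K}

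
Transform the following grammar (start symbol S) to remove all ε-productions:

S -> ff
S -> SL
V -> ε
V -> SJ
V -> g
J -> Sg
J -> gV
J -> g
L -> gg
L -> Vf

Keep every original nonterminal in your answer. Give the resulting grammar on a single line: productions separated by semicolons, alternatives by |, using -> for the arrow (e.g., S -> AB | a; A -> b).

S -> SL | ff; J -> g | Sg | gV; L -> f | Vf | gg; V -> g | SJ

Nullable set: {V}.
J -> gV: V nullable, giving g | gV.
L -> Vf: V nullable, giving Vf | f.
Drop V -> ε.
Unchanged (no nullable symbols): S -> SL; S -> ff; J -> Sg; J -> g; L -> gg; V -> SJ; V -> g.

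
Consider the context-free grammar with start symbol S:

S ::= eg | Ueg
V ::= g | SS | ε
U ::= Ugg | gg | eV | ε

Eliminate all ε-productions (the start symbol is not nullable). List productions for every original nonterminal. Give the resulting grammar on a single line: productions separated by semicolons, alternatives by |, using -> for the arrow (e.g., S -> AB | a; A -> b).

S -> eg | Ueg; U -> e | eV | gg | Ugg; V -> g | SS

Nullable set: {U, V}.
S -> Ueg: U nullable, giving Ueg | eg.
Drop U -> ε.
U -> Ugg: U nullable, giving Ugg | gg.
U -> eV: V nullable, giving e | eV.
Drop V -> ε.
Unchanged (no nullable symbols): S -> eg; U -> gg; V -> SS; V -> g.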